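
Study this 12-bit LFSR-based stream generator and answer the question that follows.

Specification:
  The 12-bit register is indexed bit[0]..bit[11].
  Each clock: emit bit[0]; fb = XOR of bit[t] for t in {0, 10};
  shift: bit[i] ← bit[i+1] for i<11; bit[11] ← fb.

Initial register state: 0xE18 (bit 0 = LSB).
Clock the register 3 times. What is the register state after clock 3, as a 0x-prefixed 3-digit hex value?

0xFC3

reg_0 = 0xE18
clock 1: out=0, reg = 0xF0C
clock 2: out=0, reg = 0xF86
clock 3: out=0, reg = 0xFC3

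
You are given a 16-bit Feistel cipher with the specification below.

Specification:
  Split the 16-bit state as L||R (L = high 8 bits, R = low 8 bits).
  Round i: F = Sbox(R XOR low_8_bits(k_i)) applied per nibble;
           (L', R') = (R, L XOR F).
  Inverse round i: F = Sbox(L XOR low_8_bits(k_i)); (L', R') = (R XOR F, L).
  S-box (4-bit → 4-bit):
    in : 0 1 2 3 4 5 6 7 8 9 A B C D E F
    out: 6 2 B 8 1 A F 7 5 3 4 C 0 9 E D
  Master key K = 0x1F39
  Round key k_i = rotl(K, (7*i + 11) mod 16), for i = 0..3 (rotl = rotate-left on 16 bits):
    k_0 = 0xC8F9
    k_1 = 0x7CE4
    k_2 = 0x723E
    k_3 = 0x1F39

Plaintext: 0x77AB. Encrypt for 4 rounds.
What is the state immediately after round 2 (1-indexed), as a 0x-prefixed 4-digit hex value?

s_0 = plaintext = 0x77AB
s_1 = Round(s_0, k_0) = 0xABDC
s_2 = Round(s_1, k_1) = 0xDC2E
s_3 = Round(s_2, k_2) = 0x2EFA
s_4 = Round(s_3, k_3) = 0xFA26

0xDC2E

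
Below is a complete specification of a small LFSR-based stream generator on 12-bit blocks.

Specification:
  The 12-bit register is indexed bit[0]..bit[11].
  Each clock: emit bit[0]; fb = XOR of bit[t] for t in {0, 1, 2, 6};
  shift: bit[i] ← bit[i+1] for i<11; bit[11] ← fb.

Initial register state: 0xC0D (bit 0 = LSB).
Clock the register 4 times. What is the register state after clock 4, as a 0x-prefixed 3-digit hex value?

reg_0 = 0xC0D
clock 1: out=1, reg = 0x606
clock 2: out=0, reg = 0x303
clock 3: out=1, reg = 0x181
clock 4: out=1, reg = 0x8C0

0x8C0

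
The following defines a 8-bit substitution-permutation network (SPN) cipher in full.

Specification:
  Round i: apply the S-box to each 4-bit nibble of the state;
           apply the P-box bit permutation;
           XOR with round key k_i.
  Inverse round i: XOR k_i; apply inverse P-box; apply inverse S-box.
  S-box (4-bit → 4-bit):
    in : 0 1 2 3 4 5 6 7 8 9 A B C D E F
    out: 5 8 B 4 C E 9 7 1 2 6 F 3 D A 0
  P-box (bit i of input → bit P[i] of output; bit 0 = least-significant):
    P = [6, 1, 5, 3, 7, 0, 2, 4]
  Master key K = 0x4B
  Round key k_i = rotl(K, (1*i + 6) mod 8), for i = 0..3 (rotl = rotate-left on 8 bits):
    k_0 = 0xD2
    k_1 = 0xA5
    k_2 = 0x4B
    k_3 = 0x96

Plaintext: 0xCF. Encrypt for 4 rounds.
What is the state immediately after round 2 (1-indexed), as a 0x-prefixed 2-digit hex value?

s_0 = plaintext = 0xCF
s_1 = Round(s_0, k_0) = 0x53
s_2 = Round(s_1, k_1) = 0x90
s_3 = Round(s_2, k_2) = 0x2A
s_4 = Round(s_3, k_3) = 0x25

0x90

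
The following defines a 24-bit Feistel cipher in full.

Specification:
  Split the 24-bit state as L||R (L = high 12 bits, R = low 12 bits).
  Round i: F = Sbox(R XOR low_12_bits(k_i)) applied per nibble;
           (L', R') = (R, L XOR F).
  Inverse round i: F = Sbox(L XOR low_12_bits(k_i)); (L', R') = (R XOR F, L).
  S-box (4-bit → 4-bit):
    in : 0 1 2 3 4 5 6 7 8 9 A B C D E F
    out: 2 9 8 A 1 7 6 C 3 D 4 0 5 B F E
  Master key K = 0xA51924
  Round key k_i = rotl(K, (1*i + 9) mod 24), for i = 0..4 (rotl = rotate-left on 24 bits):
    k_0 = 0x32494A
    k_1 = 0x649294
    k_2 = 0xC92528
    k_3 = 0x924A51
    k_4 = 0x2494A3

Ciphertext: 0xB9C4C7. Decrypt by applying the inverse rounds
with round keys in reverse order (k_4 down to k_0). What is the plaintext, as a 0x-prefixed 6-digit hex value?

0xF60256

s_0 = ciphertext = 0xB9C4C7
s_1 = InvRound(s_0, k_4) = 0xA69B9C
s_2 = InvRound(s_1, k_3) = 0x93FA69
s_3 = InvRound(s_2, k_2) = 0xFF593F
s_4 = InvRound(s_3, k_1) = 0x256FF5
s_5 = InvRound(s_4, k_0) = 0xF60256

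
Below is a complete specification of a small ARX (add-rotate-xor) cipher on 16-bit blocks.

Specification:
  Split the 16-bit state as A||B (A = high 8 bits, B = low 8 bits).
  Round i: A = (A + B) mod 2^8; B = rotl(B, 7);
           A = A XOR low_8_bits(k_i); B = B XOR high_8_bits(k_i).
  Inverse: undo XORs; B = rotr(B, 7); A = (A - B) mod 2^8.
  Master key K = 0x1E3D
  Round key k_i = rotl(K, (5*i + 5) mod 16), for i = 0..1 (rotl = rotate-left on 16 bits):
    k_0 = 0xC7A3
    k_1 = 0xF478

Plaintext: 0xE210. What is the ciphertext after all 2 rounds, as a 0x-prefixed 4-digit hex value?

s_0 = plaintext = 0xE210
s_1 = Round(s_0, k_0) = 0x51CF
s_2 = Round(s_1, k_1) = 0x5813

0x5813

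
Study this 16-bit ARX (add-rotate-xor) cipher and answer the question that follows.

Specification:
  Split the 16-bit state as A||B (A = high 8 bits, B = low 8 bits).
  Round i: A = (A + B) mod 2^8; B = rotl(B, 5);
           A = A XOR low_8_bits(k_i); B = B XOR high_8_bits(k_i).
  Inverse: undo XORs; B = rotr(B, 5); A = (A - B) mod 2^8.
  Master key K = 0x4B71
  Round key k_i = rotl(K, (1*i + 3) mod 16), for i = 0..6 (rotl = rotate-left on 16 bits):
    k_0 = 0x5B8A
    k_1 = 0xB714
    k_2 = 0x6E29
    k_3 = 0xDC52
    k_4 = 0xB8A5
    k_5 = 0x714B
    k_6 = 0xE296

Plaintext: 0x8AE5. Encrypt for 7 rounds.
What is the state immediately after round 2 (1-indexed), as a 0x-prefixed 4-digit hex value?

0xD84B

s_0 = plaintext = 0x8AE5
s_1 = Round(s_0, k_0) = 0xE5E7
s_2 = Round(s_1, k_1) = 0xD84B
s_3 = Round(s_2, k_2) = 0x0A07
s_4 = Round(s_3, k_3) = 0x433C
s_5 = Round(s_4, k_4) = 0xDA3F
s_6 = Round(s_5, k_5) = 0x5296
s_7 = Round(s_6, k_6) = 0x7E30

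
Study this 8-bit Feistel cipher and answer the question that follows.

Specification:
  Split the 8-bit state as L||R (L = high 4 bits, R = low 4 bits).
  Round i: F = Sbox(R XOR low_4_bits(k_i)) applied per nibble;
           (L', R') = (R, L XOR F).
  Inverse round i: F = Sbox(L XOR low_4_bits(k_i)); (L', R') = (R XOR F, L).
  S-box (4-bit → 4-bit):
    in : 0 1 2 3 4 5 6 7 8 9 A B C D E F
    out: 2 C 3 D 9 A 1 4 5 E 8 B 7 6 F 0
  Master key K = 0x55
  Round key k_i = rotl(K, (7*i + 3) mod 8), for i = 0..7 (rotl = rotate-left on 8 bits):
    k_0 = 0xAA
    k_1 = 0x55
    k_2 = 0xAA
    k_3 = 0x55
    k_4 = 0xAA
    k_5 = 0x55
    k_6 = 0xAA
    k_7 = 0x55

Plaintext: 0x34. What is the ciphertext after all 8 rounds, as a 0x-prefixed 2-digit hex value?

s_0 = plaintext = 0x34
s_1 = Round(s_0, k_0) = 0x4C
s_2 = Round(s_1, k_1) = 0xCA
s_3 = Round(s_2, k_2) = 0xAE
s_4 = Round(s_3, k_3) = 0xE1
s_5 = Round(s_4, k_4) = 0x15
s_6 = Round(s_5, k_5) = 0x53
s_7 = Round(s_6, k_6) = 0x3B
s_8 = Round(s_7, k_7) = 0xBC

0xBC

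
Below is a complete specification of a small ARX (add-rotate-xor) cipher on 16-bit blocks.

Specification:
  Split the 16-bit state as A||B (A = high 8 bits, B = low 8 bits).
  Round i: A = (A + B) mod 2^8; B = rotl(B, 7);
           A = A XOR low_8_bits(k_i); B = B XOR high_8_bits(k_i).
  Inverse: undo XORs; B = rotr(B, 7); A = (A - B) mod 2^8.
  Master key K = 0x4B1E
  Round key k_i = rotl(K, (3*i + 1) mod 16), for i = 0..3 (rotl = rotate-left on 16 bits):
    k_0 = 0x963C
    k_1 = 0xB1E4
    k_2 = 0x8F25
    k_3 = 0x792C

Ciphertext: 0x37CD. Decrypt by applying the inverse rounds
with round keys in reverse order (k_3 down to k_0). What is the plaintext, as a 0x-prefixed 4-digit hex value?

0x2EDC

s_0 = ciphertext = 0x37CD
s_1 = InvRound(s_0, k_3) = 0xB269
s_2 = InvRound(s_1, k_2) = 0xCACD
s_3 = InvRound(s_2, k_1) = 0x36F8
s_4 = InvRound(s_3, k_0) = 0x2EDC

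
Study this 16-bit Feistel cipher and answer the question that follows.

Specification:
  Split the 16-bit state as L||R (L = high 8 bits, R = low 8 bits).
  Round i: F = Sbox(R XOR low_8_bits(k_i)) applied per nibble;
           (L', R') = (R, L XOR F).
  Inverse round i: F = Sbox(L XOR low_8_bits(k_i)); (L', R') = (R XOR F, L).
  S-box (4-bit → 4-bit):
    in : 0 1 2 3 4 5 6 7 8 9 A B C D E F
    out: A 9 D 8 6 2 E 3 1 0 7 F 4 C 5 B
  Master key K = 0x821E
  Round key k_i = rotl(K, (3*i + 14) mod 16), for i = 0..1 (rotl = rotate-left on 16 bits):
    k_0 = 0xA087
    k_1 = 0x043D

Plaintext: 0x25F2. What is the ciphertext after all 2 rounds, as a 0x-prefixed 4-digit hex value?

0x1725

s_0 = plaintext = 0x25F2
s_1 = Round(s_0, k_0) = 0xF217
s_2 = Round(s_1, k_1) = 0x1725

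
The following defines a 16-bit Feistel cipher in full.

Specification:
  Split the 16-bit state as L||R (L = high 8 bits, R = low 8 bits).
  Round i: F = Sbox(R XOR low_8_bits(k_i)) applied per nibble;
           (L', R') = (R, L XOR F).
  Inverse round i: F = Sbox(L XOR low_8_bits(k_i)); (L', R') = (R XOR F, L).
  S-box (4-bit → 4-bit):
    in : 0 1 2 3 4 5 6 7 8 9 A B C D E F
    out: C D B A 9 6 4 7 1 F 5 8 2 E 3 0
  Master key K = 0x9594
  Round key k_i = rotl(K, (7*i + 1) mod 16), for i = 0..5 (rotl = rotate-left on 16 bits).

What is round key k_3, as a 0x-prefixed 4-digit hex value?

0x6525

K = 0x9594
k_0 = rotl(K, (7*0+1) mod 16) = rotl(K, 1) = 0x2B29
k_1 = rotl(K, (7*1+1) mod 16) = rotl(K, 8) = 0x9495
k_2 = rotl(K, (7*2+1) mod 16) = rotl(K, 15) = 0x4ACA
k_3 = rotl(K, (7*3+1) mod 16) = rotl(K, 6) = 0x6525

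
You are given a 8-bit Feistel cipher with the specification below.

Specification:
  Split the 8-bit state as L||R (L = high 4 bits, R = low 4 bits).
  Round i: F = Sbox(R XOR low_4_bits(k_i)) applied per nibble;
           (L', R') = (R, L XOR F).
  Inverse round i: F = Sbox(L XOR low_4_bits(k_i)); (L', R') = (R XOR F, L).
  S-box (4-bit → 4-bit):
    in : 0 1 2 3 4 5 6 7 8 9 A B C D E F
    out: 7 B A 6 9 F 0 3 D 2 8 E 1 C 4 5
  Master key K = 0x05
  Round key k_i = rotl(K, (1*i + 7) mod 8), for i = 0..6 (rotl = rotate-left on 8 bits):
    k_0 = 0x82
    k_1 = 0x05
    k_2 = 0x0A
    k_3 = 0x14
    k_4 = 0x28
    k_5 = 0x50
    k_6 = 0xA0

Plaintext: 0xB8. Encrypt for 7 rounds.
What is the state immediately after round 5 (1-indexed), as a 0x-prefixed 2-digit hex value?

s_0 = plaintext = 0xB8
s_1 = Round(s_0, k_0) = 0x83
s_2 = Round(s_1, k_1) = 0x38
s_3 = Round(s_2, k_2) = 0x89
s_4 = Round(s_3, k_3) = 0x94
s_5 = Round(s_4, k_4) = 0x48
s_6 = Round(s_5, k_5) = 0x89
s_7 = Round(s_6, k_6) = 0x9A

0x48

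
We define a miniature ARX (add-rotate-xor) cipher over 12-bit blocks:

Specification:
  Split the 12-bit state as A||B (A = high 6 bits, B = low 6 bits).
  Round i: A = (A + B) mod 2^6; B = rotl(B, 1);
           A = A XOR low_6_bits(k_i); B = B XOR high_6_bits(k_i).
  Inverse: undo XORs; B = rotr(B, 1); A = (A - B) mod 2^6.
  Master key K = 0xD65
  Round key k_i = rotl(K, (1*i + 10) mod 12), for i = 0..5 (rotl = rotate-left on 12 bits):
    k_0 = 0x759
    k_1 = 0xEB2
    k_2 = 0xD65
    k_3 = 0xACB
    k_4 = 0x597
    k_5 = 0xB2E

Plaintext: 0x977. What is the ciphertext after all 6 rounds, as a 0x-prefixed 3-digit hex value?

s_0 = plaintext = 0x977
s_1 = Round(s_0, k_0) = 0x172
s_2 = Round(s_1, k_1) = 0x15F
s_3 = Round(s_2, k_2) = 0x04B
s_4 = Round(s_3, k_3) = 0x1FD
s_5 = Round(s_4, k_4) = 0x4ED
s_6 = Round(s_5, k_5) = 0xBB7

0xBB7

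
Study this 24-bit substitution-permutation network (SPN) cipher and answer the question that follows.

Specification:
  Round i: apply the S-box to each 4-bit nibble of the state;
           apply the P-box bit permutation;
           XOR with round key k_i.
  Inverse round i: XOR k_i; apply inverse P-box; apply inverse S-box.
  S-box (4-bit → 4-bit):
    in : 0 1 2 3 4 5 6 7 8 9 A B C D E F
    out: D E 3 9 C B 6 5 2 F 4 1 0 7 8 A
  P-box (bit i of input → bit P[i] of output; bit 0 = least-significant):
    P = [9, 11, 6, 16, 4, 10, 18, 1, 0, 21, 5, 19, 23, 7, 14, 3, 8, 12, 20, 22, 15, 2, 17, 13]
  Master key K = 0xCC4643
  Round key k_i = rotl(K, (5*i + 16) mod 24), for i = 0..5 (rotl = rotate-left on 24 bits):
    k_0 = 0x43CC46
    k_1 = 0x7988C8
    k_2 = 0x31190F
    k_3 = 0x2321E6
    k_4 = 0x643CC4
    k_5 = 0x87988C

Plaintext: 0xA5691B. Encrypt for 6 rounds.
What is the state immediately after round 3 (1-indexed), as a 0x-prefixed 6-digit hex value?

s_0 = plaintext = 0xA5691B
s_1 = Round(s_0, k_0) = 0x2D9BE5
s_2 = Round(s_1, k_1) = 0xE85347
s_3 = Round(s_2, k_2) = 0xBD2BC4
s_4 = Round(s_3, k_3) = 0xB2B027
s_5 = Round(s_4, k_4) = 0xECABB5
s_6 = Round(s_5, k_5) = 0x86F29D

0xBD2BC4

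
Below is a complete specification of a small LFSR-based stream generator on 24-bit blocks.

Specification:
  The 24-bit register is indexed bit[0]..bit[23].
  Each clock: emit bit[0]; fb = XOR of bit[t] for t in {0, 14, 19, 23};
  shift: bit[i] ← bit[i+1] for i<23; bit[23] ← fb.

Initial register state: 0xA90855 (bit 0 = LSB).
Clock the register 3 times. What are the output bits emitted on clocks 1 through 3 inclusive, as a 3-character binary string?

101

reg_0 = 0xA90855
clock 1: out=1, reg = 0xD4842A
clock 2: out=0, reg = 0xEA4215
clock 3: out=1, reg = 0x75210A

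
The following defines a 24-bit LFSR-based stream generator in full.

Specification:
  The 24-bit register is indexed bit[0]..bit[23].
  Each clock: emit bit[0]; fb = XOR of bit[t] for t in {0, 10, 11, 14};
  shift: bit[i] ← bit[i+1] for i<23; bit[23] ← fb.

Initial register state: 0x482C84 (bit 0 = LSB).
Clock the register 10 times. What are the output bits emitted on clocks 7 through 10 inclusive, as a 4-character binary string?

0100

reg_0 = 0x482C84
clock 1: out=0, reg = 0x241642
clock 2: out=0, reg = 0x920B21
clock 3: out=1, reg = 0x490590
clock 4: out=0, reg = 0xA482C8
clock 5: out=0, reg = 0x524164
clock 6: out=0, reg = 0xA920B2
clock 7: out=0, reg = 0x549059
clock 8: out=1, reg = 0xAA482C
clock 9: out=0, reg = 0x552416
clock 10: out=0, reg = 0xAA920B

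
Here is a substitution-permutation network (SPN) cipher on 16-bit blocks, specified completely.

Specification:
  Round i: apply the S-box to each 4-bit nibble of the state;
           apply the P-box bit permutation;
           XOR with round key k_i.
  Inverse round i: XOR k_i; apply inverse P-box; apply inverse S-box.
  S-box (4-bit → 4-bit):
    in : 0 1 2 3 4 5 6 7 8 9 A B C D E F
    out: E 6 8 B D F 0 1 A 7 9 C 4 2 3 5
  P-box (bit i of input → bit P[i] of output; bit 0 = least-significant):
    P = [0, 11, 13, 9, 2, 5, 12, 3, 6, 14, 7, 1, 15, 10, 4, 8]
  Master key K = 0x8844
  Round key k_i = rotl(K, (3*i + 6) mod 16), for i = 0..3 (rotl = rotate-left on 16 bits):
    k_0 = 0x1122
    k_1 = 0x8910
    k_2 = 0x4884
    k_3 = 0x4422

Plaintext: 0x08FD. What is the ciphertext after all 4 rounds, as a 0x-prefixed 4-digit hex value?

0x97B3

s_0 = plaintext = 0x08FD
s_1 = Round(s_0, k_0) = 0x4C34
s_2 = Round(s_1, k_1) = 0x2AAD
s_3 = Round(s_2, k_2) = 0x41CA
s_4 = Round(s_3, k_3) = 0x97B3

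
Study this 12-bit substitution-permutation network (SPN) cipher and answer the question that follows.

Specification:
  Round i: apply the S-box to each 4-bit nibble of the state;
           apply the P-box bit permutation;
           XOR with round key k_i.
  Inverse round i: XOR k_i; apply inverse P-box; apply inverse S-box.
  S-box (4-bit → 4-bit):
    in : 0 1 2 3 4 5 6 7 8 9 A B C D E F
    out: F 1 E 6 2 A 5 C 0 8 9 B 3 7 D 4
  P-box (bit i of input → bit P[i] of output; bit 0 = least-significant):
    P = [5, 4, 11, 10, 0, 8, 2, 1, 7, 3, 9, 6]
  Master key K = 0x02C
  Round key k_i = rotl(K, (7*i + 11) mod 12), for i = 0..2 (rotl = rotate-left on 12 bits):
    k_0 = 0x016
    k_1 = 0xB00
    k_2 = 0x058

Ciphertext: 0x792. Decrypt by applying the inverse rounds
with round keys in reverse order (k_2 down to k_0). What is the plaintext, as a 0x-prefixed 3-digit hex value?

s_0 = ciphertext = 0x792
s_1 = InvRound(s_0, k_2) = 0x059
s_2 = InvRound(s_1, k_1) = 0x2C3
s_3 = InvRound(s_2, k_0) = 0xE64

0xE64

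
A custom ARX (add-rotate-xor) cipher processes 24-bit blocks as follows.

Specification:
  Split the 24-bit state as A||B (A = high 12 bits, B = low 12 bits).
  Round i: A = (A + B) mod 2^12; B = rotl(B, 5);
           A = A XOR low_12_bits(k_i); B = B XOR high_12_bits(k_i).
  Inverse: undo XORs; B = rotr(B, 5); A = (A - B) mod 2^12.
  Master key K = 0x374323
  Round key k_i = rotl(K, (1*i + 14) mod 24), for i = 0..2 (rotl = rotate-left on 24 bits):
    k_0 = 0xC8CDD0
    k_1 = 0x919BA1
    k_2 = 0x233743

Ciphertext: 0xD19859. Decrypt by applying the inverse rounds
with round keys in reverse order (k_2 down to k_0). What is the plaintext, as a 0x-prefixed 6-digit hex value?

0xD4574F

s_0 = ciphertext = 0xD19859
s_1 = InvRound(s_0, k_2) = 0x507553
s_2 = InvRound(s_1, k_1) = 0x944562
s_3 = InvRound(s_2, k_0) = 0xD4574F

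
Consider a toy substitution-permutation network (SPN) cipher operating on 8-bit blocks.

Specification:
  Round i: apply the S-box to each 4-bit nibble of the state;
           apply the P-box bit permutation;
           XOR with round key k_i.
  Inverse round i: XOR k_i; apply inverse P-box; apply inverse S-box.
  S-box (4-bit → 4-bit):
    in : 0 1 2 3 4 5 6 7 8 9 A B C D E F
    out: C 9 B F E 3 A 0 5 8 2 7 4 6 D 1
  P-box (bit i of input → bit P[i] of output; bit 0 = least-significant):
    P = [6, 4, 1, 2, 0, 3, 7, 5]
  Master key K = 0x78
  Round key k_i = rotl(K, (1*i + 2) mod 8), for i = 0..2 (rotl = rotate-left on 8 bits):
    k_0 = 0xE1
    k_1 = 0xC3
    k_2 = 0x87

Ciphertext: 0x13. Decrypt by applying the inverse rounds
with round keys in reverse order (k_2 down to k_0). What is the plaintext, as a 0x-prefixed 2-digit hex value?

s_0 = ciphertext = 0x13
s_1 = InvRound(s_0, k_2) = 0xC6
s_2 = InvRound(s_1, k_1) = 0xF9
s_3 = InvRound(s_2, k_0) = 0xAA

0xAA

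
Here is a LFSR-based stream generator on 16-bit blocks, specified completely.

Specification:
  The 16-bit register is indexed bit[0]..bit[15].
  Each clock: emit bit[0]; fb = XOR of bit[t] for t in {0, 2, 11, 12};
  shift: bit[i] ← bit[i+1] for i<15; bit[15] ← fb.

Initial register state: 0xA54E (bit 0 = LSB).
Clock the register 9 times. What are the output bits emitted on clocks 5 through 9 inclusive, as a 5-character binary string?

00101

reg_0 = 0xA54E
clock 1: out=0, reg = 0xD2A7
clock 2: out=1, reg = 0xE953
clock 3: out=1, reg = 0x74A9
clock 4: out=1, reg = 0x3A54
clock 5: out=0, reg = 0x9D2A
clock 6: out=0, reg = 0x4E95
clock 7: out=1, reg = 0xA74A
clock 8: out=0, reg = 0x53A5
clock 9: out=1, reg = 0xA9D2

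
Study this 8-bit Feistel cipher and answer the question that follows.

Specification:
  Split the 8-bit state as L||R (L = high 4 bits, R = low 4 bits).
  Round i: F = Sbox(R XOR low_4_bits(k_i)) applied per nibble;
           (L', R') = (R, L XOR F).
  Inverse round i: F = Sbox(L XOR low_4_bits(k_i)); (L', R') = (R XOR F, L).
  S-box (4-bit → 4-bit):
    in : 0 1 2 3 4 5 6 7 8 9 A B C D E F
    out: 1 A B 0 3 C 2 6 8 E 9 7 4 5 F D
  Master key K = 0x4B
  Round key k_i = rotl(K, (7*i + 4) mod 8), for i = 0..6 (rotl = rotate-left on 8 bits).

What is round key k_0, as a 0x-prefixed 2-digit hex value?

K = 0x4B
k_0 = rotl(K, (7*0+4) mod 8) = rotl(K, 4) = 0xB4

0xB4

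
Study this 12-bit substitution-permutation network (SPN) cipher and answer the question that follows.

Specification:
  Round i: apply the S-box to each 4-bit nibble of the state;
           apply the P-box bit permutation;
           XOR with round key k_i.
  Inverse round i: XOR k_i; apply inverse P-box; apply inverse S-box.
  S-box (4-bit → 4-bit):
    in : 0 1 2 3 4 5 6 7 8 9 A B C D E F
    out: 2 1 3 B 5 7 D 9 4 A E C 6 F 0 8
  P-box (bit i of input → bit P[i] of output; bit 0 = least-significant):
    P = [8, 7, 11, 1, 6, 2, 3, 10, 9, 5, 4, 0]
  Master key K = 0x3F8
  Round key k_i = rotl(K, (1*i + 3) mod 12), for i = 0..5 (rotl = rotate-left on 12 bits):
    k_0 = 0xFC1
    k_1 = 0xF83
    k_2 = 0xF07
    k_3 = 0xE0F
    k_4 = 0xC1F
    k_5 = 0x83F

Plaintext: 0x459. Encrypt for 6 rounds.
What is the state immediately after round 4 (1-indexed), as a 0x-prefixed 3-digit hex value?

s_0 = plaintext = 0x459
s_1 = Round(s_0, k_0) = 0xD1F
s_2 = Round(s_1, k_1) = 0xDF0
s_3 = Round(s_2, k_2) = 0x9B6
s_4 = Round(s_3, k_3) = 0x324
s_5 = Round(s_4, k_4) = 0x77A
s_6 = Round(s_5, k_5) = 0x6FC

0x324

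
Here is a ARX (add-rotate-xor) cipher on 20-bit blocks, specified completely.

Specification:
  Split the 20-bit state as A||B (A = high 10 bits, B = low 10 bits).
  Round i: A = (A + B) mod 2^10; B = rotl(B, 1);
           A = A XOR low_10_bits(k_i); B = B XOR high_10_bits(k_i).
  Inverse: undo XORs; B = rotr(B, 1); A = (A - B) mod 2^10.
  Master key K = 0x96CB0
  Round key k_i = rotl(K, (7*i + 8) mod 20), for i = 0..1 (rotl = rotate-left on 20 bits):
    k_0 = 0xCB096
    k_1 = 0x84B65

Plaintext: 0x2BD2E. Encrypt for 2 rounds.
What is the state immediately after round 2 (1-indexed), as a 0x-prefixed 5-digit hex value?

0x778F2

s_0 = plaintext = 0x2BD2E
s_1 = Round(s_0, k_0) = 0x52D70
s_2 = Round(s_1, k_1) = 0x778F2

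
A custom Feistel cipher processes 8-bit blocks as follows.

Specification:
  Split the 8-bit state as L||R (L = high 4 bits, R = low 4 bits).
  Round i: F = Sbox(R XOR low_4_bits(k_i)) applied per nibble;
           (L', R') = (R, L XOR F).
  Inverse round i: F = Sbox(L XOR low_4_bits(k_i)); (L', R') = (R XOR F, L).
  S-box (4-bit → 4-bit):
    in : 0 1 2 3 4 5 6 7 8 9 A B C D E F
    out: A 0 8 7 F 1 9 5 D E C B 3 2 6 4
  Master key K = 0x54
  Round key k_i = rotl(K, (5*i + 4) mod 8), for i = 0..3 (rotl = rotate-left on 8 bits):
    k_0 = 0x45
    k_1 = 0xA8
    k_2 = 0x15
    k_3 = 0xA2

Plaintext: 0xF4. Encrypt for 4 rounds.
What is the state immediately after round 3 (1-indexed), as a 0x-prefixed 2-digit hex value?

s_0 = plaintext = 0xF4
s_1 = Round(s_0, k_0) = 0x4F
s_2 = Round(s_1, k_1) = 0xF1
s_3 = Round(s_2, k_2) = 0x10
s_4 = Round(s_3, k_3) = 0x09

0x10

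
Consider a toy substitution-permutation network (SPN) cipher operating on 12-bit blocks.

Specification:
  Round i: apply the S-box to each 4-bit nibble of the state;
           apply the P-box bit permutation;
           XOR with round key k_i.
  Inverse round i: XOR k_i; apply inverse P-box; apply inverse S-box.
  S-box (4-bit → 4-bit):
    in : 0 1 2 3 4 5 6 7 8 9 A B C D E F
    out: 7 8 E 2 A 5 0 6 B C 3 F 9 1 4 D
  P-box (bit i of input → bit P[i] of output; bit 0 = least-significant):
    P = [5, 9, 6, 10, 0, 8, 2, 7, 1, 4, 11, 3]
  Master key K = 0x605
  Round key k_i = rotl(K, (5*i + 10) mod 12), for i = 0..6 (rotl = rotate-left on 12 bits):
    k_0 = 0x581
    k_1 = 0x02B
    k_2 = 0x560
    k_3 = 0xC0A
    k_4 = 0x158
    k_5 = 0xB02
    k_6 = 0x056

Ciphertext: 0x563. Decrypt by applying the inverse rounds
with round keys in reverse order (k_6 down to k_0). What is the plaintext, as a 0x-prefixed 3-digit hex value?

0xAA9

s_0 = ciphertext = 0x563
s_1 = InvRound(s_0, k_6) = 0x30C
s_2 = InvRound(s_1, k_5) = 0xFE6
s_3 = InvRound(s_2, k_4) = 0xB98
s_4 = InvRound(s_3, k_3) = 0xA44
s_5 = InvRound(s_4, k_2) = 0xE78
s_6 = InvRound(s_5, k_1) = 0x0D2
s_7 = InvRound(s_6, k_0) = 0xAA9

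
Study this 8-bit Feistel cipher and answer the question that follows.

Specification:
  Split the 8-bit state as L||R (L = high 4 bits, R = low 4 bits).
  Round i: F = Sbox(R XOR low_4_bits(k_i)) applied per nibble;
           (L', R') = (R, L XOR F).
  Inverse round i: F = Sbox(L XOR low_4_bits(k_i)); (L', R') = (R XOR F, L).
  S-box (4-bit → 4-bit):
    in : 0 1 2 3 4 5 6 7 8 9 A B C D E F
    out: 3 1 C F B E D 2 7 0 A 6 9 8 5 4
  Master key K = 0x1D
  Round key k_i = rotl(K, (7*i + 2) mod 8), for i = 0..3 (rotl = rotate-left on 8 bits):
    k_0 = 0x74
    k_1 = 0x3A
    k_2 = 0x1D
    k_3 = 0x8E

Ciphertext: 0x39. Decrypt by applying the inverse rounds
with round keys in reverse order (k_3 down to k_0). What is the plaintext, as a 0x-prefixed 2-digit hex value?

s_0 = ciphertext = 0x39
s_1 = InvRound(s_0, k_3) = 0x13
s_2 = InvRound(s_1, k_2) = 0xA1
s_3 = InvRound(s_2, k_1) = 0x2A
s_4 = InvRound(s_3, k_0) = 0x72

0x72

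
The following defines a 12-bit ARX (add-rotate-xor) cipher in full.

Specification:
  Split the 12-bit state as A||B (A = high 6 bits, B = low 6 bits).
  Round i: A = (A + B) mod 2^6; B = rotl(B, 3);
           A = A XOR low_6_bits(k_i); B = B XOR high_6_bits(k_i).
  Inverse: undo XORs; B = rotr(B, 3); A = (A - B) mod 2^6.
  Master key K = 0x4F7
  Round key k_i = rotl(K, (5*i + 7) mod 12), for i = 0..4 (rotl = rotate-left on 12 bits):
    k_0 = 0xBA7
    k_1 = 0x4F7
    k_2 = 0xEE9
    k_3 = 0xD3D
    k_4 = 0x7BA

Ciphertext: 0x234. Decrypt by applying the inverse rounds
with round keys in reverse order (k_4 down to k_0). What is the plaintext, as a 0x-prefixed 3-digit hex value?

0x918

s_0 = ciphertext = 0x234
s_1 = InvRound(s_0, k_4) = 0x755
s_2 = InvRound(s_1, k_3) = 0x50C
s_3 = InvRound(s_2, k_2) = 0xFFE
s_4 = InvRound(s_3, k_1) = 0x6ED
s_5 = InvRound(s_4, k_0) = 0x918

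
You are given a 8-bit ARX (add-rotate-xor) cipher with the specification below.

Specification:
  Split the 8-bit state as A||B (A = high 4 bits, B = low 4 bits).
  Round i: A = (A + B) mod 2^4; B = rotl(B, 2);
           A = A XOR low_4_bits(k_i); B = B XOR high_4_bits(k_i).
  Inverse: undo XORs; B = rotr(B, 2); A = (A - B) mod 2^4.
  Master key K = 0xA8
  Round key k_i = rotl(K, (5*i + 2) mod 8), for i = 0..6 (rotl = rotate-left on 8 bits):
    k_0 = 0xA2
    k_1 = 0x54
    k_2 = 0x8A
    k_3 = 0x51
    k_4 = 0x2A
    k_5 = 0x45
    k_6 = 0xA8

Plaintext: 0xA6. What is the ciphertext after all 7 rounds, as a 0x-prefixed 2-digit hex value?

s_0 = plaintext = 0xA6
s_1 = Round(s_0, k_0) = 0x23
s_2 = Round(s_1, k_1) = 0x19
s_3 = Round(s_2, k_2) = 0x0E
s_4 = Round(s_3, k_3) = 0xFE
s_5 = Round(s_4, k_4) = 0x79
s_6 = Round(s_5, k_5) = 0x52
s_7 = Round(s_6, k_6) = 0xF2

0xF2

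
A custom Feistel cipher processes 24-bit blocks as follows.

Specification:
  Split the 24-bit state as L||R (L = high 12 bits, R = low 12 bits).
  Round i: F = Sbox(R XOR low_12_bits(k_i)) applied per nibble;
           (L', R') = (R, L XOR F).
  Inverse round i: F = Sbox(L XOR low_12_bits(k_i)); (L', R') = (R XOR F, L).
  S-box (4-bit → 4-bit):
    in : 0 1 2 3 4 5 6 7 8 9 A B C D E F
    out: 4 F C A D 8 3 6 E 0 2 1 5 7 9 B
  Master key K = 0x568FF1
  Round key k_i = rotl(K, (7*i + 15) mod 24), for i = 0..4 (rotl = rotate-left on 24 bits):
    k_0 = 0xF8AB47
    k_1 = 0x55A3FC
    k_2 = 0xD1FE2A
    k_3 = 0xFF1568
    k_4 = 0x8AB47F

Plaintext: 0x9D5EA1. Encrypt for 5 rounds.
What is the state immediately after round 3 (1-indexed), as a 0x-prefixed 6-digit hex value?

0x2B3446

s_0 = plaintext = 0x9D5EA1
s_1 = Round(s_0, k_0) = 0xEA1146
s_2 = Round(s_1, k_1) = 0x1462B3
s_3 = Round(s_2, k_2) = 0x2B3446
s_4 = Round(s_3, k_3) = 0x446D7A
s_5 = Round(s_4, k_4) = 0xD7A40E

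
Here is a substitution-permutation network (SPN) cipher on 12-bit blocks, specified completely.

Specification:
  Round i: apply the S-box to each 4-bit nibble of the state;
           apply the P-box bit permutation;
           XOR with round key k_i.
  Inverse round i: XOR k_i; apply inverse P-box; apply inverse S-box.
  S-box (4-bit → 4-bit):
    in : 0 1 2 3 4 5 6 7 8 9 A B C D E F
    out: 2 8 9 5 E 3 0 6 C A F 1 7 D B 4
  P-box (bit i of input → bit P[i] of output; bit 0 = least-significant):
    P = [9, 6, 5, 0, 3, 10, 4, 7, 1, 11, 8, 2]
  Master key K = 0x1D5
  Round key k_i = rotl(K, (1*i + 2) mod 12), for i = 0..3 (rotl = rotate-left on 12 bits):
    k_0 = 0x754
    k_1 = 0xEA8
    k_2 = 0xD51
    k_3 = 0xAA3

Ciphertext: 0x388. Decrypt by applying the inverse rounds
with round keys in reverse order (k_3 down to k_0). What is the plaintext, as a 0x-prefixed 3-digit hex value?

0xC7C

s_0 = ciphertext = 0x388
s_1 = InvRound(s_0, k_3) = 0xCB8
s_2 = InvRound(s_1, k_2) = 0xF24
s_3 = InvRound(s_2, k_1) = 0x826
s_4 = InvRound(s_3, k_0) = 0xC7C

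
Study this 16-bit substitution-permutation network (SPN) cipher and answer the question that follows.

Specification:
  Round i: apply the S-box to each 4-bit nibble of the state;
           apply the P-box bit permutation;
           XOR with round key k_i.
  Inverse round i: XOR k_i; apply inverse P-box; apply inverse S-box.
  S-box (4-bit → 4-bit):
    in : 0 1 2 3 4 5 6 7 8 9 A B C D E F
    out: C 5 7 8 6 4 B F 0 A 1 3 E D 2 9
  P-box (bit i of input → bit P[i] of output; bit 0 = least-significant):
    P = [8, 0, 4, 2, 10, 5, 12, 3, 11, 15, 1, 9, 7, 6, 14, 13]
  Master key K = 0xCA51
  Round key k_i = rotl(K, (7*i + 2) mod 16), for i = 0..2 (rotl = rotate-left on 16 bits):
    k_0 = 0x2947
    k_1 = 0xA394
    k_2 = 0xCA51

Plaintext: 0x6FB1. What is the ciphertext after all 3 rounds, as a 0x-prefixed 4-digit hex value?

s_0 = plaintext = 0x6FB1
s_1 = Round(s_0, k_0) = 0x06B7
s_2 = Round(s_1, k_1) = 0x4CA1
s_3 = Round(s_2, k_2) = 0x0D03

0x0D03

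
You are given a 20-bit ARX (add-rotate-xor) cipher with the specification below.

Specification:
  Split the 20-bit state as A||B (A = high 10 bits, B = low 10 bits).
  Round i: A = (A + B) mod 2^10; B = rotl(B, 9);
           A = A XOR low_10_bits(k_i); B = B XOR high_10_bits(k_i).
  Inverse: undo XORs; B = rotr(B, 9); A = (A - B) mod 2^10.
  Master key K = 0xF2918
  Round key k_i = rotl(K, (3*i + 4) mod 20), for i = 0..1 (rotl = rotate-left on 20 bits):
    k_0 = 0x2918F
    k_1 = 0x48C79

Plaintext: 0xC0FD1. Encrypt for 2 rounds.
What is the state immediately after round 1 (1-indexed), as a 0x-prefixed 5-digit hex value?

s_0 = plaintext = 0xC0FD1
s_1 = Round(s_0, k_0) = 0xD6F4C
s_2 = Round(s_1, k_1) = 0xB7885

0xD6F4C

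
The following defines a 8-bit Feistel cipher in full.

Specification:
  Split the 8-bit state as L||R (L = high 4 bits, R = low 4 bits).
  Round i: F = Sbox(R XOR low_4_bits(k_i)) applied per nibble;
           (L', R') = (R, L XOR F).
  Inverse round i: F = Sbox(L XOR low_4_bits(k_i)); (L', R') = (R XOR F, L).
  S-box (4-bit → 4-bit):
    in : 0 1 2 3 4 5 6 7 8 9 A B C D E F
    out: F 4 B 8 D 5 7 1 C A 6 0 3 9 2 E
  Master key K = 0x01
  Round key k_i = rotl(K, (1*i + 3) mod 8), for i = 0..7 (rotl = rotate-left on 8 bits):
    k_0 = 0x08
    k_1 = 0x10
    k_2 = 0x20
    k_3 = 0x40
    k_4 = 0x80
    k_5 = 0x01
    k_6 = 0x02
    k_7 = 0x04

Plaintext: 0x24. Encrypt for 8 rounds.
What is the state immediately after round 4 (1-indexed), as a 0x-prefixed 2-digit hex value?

s_0 = plaintext = 0x24
s_1 = Round(s_0, k_0) = 0x41
s_2 = Round(s_1, k_1) = 0x10
s_3 = Round(s_2, k_2) = 0x0E
s_4 = Round(s_3, k_3) = 0xE2
s_5 = Round(s_4, k_4) = 0x25
s_6 = Round(s_5, k_5) = 0x5F
s_7 = Round(s_6, k_6) = 0xFC
s_8 = Round(s_7, k_7) = 0xC3

0xE2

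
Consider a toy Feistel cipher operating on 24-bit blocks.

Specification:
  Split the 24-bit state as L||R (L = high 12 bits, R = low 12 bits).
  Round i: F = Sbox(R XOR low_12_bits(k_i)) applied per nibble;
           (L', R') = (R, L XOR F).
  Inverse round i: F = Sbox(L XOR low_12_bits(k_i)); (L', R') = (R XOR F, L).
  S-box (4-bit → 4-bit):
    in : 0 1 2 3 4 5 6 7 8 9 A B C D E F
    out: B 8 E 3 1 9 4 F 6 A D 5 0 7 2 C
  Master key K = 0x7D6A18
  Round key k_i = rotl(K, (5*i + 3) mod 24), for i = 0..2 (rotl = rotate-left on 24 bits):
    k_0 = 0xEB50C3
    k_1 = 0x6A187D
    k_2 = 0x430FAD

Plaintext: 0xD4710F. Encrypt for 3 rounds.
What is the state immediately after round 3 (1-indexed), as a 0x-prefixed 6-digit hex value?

s_0 = plaintext = 0xD4710F
s_1 = Round(s_0, k_0) = 0x10F547
s_2 = Round(s_1, k_1) = 0x547632
s_3 = Round(s_2, k_2) = 0x632FEB

0x632FEB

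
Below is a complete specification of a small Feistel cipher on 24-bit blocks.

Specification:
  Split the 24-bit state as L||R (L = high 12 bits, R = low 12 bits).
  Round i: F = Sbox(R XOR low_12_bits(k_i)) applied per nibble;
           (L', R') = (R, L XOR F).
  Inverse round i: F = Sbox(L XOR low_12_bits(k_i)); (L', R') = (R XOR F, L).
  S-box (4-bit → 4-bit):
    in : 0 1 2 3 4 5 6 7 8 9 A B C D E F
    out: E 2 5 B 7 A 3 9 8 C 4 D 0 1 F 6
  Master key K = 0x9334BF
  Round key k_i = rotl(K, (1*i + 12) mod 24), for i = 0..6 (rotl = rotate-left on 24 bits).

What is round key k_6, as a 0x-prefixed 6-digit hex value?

K = 0x9334BF
k_0 = rotl(K, (1*0+12) mod 24) = rotl(K, 12) = 0x4BF933
k_1 = rotl(K, (1*1+12) mod 24) = rotl(K, 13) = 0x97F266
k_2 = rotl(K, (1*2+12) mod 24) = rotl(K, 14) = 0x2FE4CD
k_3 = rotl(K, (1*3+12) mod 24) = rotl(K, 15) = 0x5FC99A
k_4 = rotl(K, (1*4+12) mod 24) = rotl(K, 16) = 0xBF9334
k_5 = rotl(K, (1*5+12) mod 24) = rotl(K, 17) = 0x7F2669
k_6 = rotl(K, (1*6+12) mod 24) = rotl(K, 18) = 0xFE4CD2

0xFE4CD2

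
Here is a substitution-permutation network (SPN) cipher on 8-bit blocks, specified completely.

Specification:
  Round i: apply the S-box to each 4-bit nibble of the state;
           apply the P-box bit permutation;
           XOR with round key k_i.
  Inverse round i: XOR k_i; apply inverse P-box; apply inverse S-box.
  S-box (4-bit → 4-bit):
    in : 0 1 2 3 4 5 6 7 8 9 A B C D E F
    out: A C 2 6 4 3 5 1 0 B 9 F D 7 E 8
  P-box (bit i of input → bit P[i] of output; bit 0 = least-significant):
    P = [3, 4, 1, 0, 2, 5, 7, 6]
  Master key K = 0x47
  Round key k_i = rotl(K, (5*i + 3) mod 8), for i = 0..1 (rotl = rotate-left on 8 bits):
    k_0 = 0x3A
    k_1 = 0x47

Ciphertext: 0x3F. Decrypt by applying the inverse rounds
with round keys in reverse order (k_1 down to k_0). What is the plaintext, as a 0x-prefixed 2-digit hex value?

0x5B

s_0 = ciphertext = 0x3F
s_1 = InvRound(s_0, k_1) = 0x05
s_2 = InvRound(s_1, k_0) = 0x5B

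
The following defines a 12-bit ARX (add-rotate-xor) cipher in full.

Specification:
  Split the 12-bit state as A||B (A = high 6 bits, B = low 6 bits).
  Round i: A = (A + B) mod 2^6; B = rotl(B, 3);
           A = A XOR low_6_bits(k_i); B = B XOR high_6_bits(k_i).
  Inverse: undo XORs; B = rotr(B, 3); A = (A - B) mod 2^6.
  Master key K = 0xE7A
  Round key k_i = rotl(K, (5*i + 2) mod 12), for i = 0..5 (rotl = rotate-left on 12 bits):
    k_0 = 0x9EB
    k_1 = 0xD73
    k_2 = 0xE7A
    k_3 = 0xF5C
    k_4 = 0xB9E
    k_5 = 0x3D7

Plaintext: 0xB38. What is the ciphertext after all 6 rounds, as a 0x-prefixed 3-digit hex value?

s_0 = plaintext = 0xB38
s_1 = Round(s_0, k_0) = 0x3E0
s_2 = Round(s_1, k_1) = 0x731
s_3 = Round(s_2, k_2) = 0xDF7
s_4 = Round(s_3, k_3) = 0xC83
s_5 = Round(s_4, k_4) = 0xAF6
s_6 = Round(s_5, k_5) = 0xDB9

0xDB9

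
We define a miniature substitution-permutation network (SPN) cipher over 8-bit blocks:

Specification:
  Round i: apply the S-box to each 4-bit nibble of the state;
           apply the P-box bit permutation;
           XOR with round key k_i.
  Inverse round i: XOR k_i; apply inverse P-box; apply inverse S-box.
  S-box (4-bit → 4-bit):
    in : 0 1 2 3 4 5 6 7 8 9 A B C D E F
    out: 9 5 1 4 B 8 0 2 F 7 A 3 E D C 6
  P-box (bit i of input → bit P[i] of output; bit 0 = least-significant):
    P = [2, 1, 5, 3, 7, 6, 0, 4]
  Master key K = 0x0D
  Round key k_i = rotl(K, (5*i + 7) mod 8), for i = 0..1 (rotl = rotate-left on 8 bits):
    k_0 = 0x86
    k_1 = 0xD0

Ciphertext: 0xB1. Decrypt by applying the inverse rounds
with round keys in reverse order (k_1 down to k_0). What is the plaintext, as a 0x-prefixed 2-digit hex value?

s_0 = ciphertext = 0xB1
s_1 = InvRound(s_0, k_1) = 0xF3
s_2 = InvRound(s_1, k_0) = 0xC1

0xC1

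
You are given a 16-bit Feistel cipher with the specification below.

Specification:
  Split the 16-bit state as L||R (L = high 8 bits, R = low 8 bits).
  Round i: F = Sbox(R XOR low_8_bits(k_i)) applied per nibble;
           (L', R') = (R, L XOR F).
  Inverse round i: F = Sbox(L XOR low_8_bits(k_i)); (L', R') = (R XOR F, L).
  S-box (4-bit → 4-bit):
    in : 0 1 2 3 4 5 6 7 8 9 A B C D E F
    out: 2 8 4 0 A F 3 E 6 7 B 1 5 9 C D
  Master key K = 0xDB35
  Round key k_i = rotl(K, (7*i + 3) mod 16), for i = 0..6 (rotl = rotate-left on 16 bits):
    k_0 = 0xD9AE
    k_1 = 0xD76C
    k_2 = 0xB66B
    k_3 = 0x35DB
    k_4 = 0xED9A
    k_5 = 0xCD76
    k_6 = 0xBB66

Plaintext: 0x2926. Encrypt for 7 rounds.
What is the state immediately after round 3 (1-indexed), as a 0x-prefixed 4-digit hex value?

s_0 = plaintext = 0x2926
s_1 = Round(s_0, k_0) = 0x264F
s_2 = Round(s_1, k_1) = 0x4F66
s_3 = Round(s_2, k_2) = 0x6666
s_4 = Round(s_3, k_3) = 0x667F
s_5 = Round(s_4, k_4) = 0x7FA9
s_6 = Round(s_5, k_5) = 0xA9E2
s_7 = Round(s_6, k_6) = 0xE2C3

0x6666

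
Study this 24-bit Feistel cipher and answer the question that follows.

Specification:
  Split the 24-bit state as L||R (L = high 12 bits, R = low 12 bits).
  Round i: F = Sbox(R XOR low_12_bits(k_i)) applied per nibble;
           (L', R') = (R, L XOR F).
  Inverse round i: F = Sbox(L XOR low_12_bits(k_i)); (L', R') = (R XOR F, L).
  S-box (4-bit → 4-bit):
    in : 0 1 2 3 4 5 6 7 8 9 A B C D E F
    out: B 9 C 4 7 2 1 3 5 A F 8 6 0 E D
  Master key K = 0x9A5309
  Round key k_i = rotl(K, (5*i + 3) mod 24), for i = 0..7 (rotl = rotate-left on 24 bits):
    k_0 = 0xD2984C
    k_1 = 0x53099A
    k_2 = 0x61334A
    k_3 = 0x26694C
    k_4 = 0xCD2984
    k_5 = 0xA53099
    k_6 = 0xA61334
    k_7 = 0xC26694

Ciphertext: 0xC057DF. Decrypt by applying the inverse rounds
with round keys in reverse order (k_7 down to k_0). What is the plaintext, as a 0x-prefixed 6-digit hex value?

0x8DCDE1

s_0 = ciphertext = 0xC057DF
s_1 = InvRound(s_0, k_7) = 0x876C05
s_2 = InvRound(s_1, k_6) = 0x479876
s_3 = InvRound(s_2, k_5) = 0xF9D479
s_4 = InvRound(s_3, k_4) = 0x5E3F9D
s_5 = InvRound(s_4, k_3) = 0x9605E3
s_6 = InvRound(s_5, k_2) = 0xA2C960
s_7 = InvRound(s_6, k_1) = 0xDE1A2C
s_8 = InvRound(s_7, k_0) = 0x8DCDE1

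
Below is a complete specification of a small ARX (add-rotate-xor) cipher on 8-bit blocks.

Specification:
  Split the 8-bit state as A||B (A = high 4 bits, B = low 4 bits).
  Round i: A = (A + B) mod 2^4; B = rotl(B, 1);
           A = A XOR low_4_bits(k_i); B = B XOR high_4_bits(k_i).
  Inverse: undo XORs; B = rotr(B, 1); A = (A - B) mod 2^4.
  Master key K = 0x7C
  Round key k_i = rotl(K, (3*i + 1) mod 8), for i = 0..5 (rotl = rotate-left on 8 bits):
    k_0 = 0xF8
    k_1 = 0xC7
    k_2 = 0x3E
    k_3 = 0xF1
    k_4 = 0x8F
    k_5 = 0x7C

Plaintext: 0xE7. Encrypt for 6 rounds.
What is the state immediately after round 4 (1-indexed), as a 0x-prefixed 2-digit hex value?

0x62

s_0 = plaintext = 0xE7
s_1 = Round(s_0, k_0) = 0xD1
s_2 = Round(s_1, k_1) = 0x9E
s_3 = Round(s_2, k_2) = 0x9E
s_4 = Round(s_3, k_3) = 0x62
s_5 = Round(s_4, k_4) = 0x7C
s_6 = Round(s_5, k_5) = 0xFE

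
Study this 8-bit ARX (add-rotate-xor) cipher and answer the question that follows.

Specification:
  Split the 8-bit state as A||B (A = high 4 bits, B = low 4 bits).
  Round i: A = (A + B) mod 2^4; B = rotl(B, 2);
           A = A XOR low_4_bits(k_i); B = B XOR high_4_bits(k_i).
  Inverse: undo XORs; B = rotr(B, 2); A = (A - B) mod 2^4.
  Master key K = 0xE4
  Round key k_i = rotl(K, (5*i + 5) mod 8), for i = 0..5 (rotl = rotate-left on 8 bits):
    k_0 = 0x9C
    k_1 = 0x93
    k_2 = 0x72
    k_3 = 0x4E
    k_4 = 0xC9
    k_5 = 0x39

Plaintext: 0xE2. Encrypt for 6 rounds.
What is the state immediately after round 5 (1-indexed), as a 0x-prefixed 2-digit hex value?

s_0 = plaintext = 0xE2
s_1 = Round(s_0, k_0) = 0xC1
s_2 = Round(s_1, k_1) = 0xED
s_3 = Round(s_2, k_2) = 0x90
s_4 = Round(s_3, k_3) = 0x74
s_5 = Round(s_4, k_4) = 0x2D
s_6 = Round(s_5, k_5) = 0x64

0x2D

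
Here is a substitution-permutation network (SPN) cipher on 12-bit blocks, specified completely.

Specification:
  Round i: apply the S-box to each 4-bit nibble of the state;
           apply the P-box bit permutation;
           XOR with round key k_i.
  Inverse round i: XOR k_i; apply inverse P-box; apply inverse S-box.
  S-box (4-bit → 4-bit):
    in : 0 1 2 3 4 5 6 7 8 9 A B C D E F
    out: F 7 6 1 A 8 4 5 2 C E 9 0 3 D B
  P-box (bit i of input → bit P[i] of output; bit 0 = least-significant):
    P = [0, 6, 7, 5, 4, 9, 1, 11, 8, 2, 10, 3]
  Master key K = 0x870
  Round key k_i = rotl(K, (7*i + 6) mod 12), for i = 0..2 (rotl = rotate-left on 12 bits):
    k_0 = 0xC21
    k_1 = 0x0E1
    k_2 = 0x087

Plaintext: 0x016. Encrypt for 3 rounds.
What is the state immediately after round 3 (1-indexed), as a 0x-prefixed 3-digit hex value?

0xCCD

s_0 = plaintext = 0x016
s_1 = Round(s_0, k_0) = 0xBBF
s_2 = Round(s_1, k_1) = 0x998
s_3 = Round(s_2, k_2) = 0xCCD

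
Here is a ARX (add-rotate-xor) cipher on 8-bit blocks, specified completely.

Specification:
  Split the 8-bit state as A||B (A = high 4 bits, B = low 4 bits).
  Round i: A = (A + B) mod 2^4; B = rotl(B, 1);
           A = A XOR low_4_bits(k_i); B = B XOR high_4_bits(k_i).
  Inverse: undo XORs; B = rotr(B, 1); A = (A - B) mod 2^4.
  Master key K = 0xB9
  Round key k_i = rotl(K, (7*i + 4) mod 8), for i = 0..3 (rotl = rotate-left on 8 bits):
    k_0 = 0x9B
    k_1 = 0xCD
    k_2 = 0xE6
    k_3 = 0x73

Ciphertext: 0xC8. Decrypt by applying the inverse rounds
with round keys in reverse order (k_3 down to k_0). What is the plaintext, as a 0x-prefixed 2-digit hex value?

s_0 = ciphertext = 0xC8
s_1 = InvRound(s_0, k_3) = 0x0F
s_2 = InvRound(s_1, k_2) = 0xE8
s_3 = InvRound(s_2, k_1) = 0x12
s_4 = InvRound(s_3, k_0) = 0xDD

0xDD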